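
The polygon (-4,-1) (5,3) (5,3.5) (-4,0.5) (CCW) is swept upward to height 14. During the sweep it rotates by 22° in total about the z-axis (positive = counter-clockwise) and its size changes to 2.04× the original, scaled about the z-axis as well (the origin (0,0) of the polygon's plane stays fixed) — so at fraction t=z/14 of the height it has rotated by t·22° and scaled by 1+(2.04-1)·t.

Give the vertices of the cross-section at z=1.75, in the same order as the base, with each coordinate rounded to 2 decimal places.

t = z/height = 1.75/14 = 0.125
s = 1 + (scale-1)·z/height = 1 + (2.04-1)·1.75/14 = 1.130000
θ = twist·z/height = 22°·1.75/14 = 2.7500° = 0.047997 rad
cos θ = 0.998848, sin θ = 0.047978 (intermediates below are computed at full precision and shown rounded to 5 d.p.)
v1: (-4,-1) → rotate → (-3.94742,-1.19076) → ×s → (-4.46058,-1.34556) → (-4.46,-1.35)
v2: (5,3) → rotate → (4.85031,3.23644) → ×s → (5.48085,3.65717) → (5.48,3.66)
v3: (5,3.5) → rotate → (4.82632,3.73586) → ×s → (5.45374,4.22152) → (5.45,4.22)
v4: (-4,0.5) → rotate → (-4.01938,0.30751) → ×s → (-4.54190,0.34749) → (-4.54,0.35)

Cross-section at z=1.75: (-4.46,-1.35) (5.48,3.66) (5.45,4.22) (-4.54,0.35)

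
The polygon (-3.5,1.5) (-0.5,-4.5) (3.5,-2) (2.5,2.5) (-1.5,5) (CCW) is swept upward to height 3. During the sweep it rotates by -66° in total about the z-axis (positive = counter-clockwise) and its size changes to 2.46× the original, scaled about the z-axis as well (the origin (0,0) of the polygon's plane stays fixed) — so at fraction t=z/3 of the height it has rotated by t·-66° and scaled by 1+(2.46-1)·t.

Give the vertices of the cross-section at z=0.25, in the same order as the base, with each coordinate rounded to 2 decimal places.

t = z/height = 0.25/3 = 0.0833333
s = 1 + (scale-1)·z/height = 1 + (2.46-1)·0.25/3 = 1.121667
θ = twist·z/height = -66°·0.25/3 = -5.5000° = -0.095993 rad
cos θ = 0.995396, sin θ = -0.095846 (intermediates below are computed at full precision and shown rounded to 5 d.p.)
v1: (-3.5,1.5) → rotate → (-3.34012,1.82855) → ×s → (-3.74650,2.05103) → (-3.75,2.05)
v2: (-0.5,-4.5) → rotate → (-0.92900,-4.43136) → ×s → (-1.04203,-4.97051) → (-1.04,-4.97)
v3: (3.5,-2) → rotate → (3.29220,-2.32625) → ×s → (3.69275,-2.60928) → (3.69,-2.61)
v4: (2.5,2.5) → rotate → (2.72810,2.24888) → ×s → (3.06002,2.52249) → (3.06,2.52)
v5: (-1.5,5) → rotate → (-1.01387,5.12075) → ×s → (-1.13722,5.74377) → (-1.14,5.74)

Cross-section at z=0.25: (-3.75,2.05) (-1.04,-4.97) (3.69,-2.61) (3.06,2.52) (-1.14,5.74)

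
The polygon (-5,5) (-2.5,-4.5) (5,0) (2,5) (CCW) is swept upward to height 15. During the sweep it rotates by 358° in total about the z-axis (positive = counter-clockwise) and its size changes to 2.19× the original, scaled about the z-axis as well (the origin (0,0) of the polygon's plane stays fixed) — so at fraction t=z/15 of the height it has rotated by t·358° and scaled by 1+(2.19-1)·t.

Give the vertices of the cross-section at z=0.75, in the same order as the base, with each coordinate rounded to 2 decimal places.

Cross-section at z=0.75: (-6.67,3.41) (-1.06,-5.35) (5.04,1.63) (0.39,5.69)

t = z/height = 0.75/15 = 0.05
s = 1 + (scale-1)·z/height = 1 + (2.19-1)·0.75/15 = 1.059500
θ = twist·z/height = 358°·0.75/15 = 17.9000° = 0.312414 rad
cos θ = 0.951594, sin θ = 0.307357 (intermediates below are computed at full precision and shown rounded to 5 d.p.)
v1: (-5,5) → rotate → (-6.29476,3.22119) → ×s → (-6.66929,3.41285) → (-6.67,3.41)
v2: (-2.5,-4.5) → rotate → (-0.99588,-5.05057) → ×s → (-1.05514,-5.35108) → (-1.06,-5.35)
v3: (5,0) → rotate → (4.75797,1.53678) → ×s → (5.04107,1.62822) → (5.04,1.63)
v4: (2,5) → rotate → (0.36641,5.37269) → ×s → (0.38821,5.69236) → (0.39,5.69)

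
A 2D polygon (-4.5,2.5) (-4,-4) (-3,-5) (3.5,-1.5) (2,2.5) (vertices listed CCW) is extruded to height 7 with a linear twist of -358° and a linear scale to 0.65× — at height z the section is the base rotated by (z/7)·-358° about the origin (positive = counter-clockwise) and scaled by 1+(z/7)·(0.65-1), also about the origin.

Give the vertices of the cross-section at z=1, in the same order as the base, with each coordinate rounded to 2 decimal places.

t = z/height = 1/7 = 0.142857
s = 1 + (scale-1)·z/height = 1 + (0.65-1)·1/7 = 0.950000
θ = twist·z/height = -358°·1/7 = -51.1429° = -0.892611 rad
cos θ = 0.627381, sin θ = -0.778713 (intermediates below are computed at full precision and shown rounded to 5 d.p.)
v1: (-4.5,2.5) → rotate → (-0.87643,5.07266) → ×s → (-0.83261,4.81903) → (-0.83,4.82)
v2: (-4,-4) → rotate → (-5.62437,0.60533) → ×s → (-5.34315,0.57506) → (-5.34,0.58)
v3: (-3,-5) → rotate → (-5.77571,-0.80077) → ×s → (-5.48692,-0.76073) → (-5.49,-0.76)
v4: (3.5,-1.5) → rotate → (1.02776,-3.66657) → ×s → (0.97638,-3.48324) → (0.98,-3.48)
v5: (2,2.5) → rotate → (3.20154,0.01103) → ×s → (3.04147,0.01048) → (3.04,0.01)

Cross-section at z=1: (-0.83,4.82) (-5.34,0.58) (-5.49,-0.76) (0.98,-3.48) (3.04,0.01)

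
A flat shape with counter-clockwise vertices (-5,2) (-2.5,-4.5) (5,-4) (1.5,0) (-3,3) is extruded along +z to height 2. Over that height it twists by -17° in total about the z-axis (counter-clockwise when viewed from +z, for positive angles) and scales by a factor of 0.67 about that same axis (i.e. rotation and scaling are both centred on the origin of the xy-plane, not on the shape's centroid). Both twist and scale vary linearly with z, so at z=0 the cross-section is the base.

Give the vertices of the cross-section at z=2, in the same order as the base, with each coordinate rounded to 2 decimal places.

t = z/height = 2/2 = 1
s = 1 + (scale-1)·z/height = 1 + (0.67-1)·2/2 = 0.670000
θ = twist·z/height = -17°·2/2 = -17.0000° = -0.296706 rad
cos θ = 0.956305, sin θ = -0.292372 (intermediates below are computed at full precision and shown rounded to 5 d.p.)
v1: (-5,2) → rotate → (-4.19678,3.37447) → ×s → (-2.81184,2.26089) → (-2.81,2.26)
v2: (-2.5,-4.5) → rotate → (-3.70643,-3.57244) → ×s → (-2.48331,-2.39354) → (-2.48,-2.39)
v3: (5,-4) → rotate → (3.61204,-5.28708) → ×s → (2.42006,-3.54234) → (2.42,-3.54)
v4: (1.5,0) → rotate → (1.43446,-0.43856) → ×s → (0.96109,-0.29383) → (0.96,-0.29)
v5: (-3,3) → rotate → (-1.99180,3.74603) → ×s → (-1.33451,2.50984) → (-1.33,2.51)

Cross-section at z=2: (-2.81,2.26) (-2.48,-2.39) (2.42,-3.54) (0.96,-0.29) (-1.33,2.51)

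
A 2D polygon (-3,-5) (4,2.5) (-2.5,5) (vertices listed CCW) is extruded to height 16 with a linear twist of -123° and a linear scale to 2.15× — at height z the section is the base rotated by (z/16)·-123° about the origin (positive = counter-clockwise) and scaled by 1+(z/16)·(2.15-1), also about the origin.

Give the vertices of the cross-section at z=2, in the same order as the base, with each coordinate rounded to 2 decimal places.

t = z/height = 2/16 = 0.125
s = 1 + (scale-1)·z/height = 1 + (2.15-1)·2/16 = 1.143750
θ = twist·z/height = -123°·2/16 = -15.3750° = -0.268344 rad
cos θ = 0.964211, sin θ = -0.265135 (intermediates below are computed at full precision and shown rounded to 5 d.p.)
v1: (-3,-5) → rotate → (-4.21831,-4.02565) → ×s → (-4.82469,-4.60434) → (-4.82,-4.60)
v2: (4,2.5) → rotate → (4.51968,1.34999) → ×s → (5.16939,1.54405) → (5.17,1.54)
v3: (-2.5,5) → rotate → (-1.08485,5.48389) → ×s → (-1.24080,6.27220) → (-1.24,6.27)

Cross-section at z=2: (-4.82,-4.60) (5.17,1.54) (-1.24,6.27)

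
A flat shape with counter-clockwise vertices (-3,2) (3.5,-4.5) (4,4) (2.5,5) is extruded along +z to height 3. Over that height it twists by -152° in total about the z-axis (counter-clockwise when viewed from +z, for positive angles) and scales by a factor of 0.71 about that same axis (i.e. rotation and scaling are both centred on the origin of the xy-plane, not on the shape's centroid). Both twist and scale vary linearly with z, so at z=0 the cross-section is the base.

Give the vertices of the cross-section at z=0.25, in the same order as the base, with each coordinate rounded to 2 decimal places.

Cross-section at z=0.25: (-2.43,2.55) (2.37,-5.03) (4.66,2.95) (3.45,4.23)

t = z/height = 0.25/3 = 0.0833333
s = 1 + (scale-1)·z/height = 1 + (0.71-1)·0.25/3 = 0.975833
θ = twist·z/height = -152°·0.25/3 = -12.6667° = -0.221075 rad
cos θ = 0.975662, sin θ = -0.219279 (intermediates below are computed at full precision and shown rounded to 5 d.p.)
v1: (-3,2) → rotate → (-2.48843,2.60916) → ×s → (-2.42829,2.54611) → (-2.43,2.55)
v2: (3.5,-4.5) → rotate → (2.42806,-5.15796) → ×s → (2.36939,-5.03330) → (2.37,-5.03)
v3: (4,4) → rotate → (4.77976,3.02553) → ×s → (4.66425,2.95242) → (4.66,2.95)
v4: (2.5,5) → rotate → (3.53555,4.33011) → ×s → (3.45011,4.22547) → (3.45,4.23)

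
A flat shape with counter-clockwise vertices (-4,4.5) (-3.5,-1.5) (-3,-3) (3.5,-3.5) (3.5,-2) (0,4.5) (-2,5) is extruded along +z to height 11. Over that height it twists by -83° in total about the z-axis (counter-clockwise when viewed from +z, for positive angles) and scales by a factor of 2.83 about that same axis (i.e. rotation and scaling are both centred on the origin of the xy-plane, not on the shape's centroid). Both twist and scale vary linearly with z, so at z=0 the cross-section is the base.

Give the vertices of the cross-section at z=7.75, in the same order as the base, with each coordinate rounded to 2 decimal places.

Cross-section at z=7.75: (3.99,13.19) (-7.12,5.03) (-9.45,2.26) (-2.64,-11.02) (0.29,-9.22) (8.78,5.39) (7.36,9.89)

t = z/height = 7.75/11 = 0.704545
s = 1 + (scale-1)·z/height = 1 + (2.83-1)·7.75/11 = 2.289318
θ = twist·z/height = -83°·7.75/11 = -58.4773° = -1.020621 rad
cos θ = 0.522837, sin θ = -0.852433 (intermediates below are computed at full precision and shown rounded to 5 d.p.)
v1: (-4,4.5) → rotate → (1.74460,5.76250) → ×s → (3.99395,13.19219) → (3.99,13.19)
v2: (-3.5,-1.5) → rotate → (-3.10858,2.19926) → ×s → (-7.11652,5.03481) → (-7.12,5.03)
v3: (-3,-3) → rotate → (-4.12581,0.98879) → ×s → (-9.44529,2.26365) → (-9.45,2.26)
v4: (3.5,-3.5) → rotate → (-1.15359,-4.81344) → ×s → (-2.64093,-11.01950) → (-2.64,-11.02)
v5: (3.5,-2) → rotate → (0.12506,-4.02919) → ×s → (0.28631,-9.22409) → (0.29,-9.22)
v6: (0,4.5) → rotate → (3.83595,2.35277) → ×s → (8.78170,5.38623) → (8.78,5.39)
v7: (-2,5) → rotate → (3.21649,4.31905) → ×s → (7.36357,9.88768) → (7.36,9.89)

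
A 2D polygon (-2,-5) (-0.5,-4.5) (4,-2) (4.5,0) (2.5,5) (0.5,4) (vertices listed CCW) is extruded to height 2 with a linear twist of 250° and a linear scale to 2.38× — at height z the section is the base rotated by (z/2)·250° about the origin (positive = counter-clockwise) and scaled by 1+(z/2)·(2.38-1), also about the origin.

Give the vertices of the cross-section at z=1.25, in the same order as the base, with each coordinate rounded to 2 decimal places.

t = z/height = 1.25/2 = 0.625
s = 1 + (scale-1)·z/height = 1 + (2.38-1)·1.25/2 = 1.862500
θ = twist·z/height = 250°·1.25/2 = 156.2500° = 2.727077 rad
cos θ = -0.915311, sin θ = 0.402747 (intermediates below are computed at full precision and shown rounded to 5 d.p.)
v1: (-2,-5) → rotate → (3.84436,3.77106) → ×s → (7.16011,7.02361) → (7.16,7.02)
v2: (-0.5,-4.5) → rotate → (2.27002,3.91753) → ×s → (4.22790,7.29640) → (4.23,7.30)
v3: (4,-2) → rotate → (-2.85575,3.44161) → ×s → (-5.31884,6.41000) → (-5.32,6.41)
v4: (4.5,0) → rotate → (-4.11890,1.81236) → ×s → (-7.67145,3.37552) → (-7.67,3.38)
v5: (2.5,5) → rotate → (-4.30201,-3.56969) → ×s → (-8.01250,-6.64855) → (-8.01,-6.65)
v6: (0.5,4) → rotate → (-2.06864,-3.45987) → ×s → (-3.85285,-6.44401) → (-3.85,-6.44)

Cross-section at z=1.25: (7.16,7.02) (4.23,7.30) (-5.32,6.41) (-7.67,3.38) (-8.01,-6.65) (-3.85,-6.44)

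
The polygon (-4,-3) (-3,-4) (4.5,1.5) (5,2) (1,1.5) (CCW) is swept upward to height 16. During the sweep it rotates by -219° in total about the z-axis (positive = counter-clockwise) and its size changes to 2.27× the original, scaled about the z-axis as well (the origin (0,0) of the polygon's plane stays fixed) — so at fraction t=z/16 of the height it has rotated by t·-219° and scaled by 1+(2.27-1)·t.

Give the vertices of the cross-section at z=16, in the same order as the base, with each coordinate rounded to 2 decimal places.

Cross-section at z=16: (11.34,-0.42) (11.01,2.77) (-10.08,3.78) (-11.68,3.61) (-3.91,-1.22)

t = z/height = 16/16 = 1
s = 1 + (scale-1)·z/height = 1 + (2.27-1)·16/16 = 2.270000
θ = twist·z/height = -219°·16/16 = -219.0000° = -3.822271 rad
cos θ = -0.777146, sin θ = 0.629320 (intermediates below are computed at full precision and shown rounded to 5 d.p.)
v1: (-4,-3) → rotate → (4.99655,-0.18584) → ×s → (11.34216,-0.42187) → (11.34,-0.42)
v2: (-3,-4) → rotate → (4.84872,1.22062) → ×s → (11.00659,2.77081) → (11.01,2.77)
v3: (4.5,1.5) → rotate → (-4.44114,1.66622) → ×s → (-10.08138,3.78233) → (-10.08,3.78)
v4: (5,2) → rotate → (-5.14437,1.59231) → ×s → (-11.67772,3.61454) → (-11.68,3.61)
v5: (1,1.5) → rotate → (-1.72113,-0.53640) → ×s → (-3.90696,-1.21762) → (-3.91,-1.22)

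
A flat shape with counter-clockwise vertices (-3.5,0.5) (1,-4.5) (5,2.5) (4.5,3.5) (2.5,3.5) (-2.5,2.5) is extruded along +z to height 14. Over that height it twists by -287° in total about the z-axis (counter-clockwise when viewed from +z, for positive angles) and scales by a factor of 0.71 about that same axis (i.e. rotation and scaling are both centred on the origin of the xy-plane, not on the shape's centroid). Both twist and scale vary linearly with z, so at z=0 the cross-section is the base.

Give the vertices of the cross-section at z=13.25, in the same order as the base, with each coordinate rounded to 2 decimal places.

Cross-section at z=13.25: (-0.43,-2.53) (3.28,0.63) (-1.71,3.68) (-2.45,3.34) (-2.49,1.89) (-1.86,-1.76)

t = z/height = 13.25/14 = 0.946429
s = 1 + (scale-1)·z/height = 1 + (0.71-1)·13.25/14 = 0.725536
θ = twist·z/height = -287°·13.25/14 = -271.6250° = -4.740751 rad
cos θ = 0.028358, sin θ = 0.999598 (intermediates below are computed at full precision and shown rounded to 5 d.p.)
v1: (-3.5,0.5) → rotate → (-0.59905,-3.48441) → ×s → (-0.43463,-2.52807) → (-0.43,-2.53)
v2: (1,-4.5) → rotate → (4.52655,0.87199) → ×s → (3.28417,0.63266) → (3.28,0.63)
v3: (5,2.5) → rotate → (-2.35721,5.06888) → ×s → (-1.71024,3.67766) → (-1.71,3.68)
v4: (4.5,3.5) → rotate → (-3.37098,4.59744) → ×s → (-2.44577,3.33561) → (-2.45,3.34)
v5: (2.5,3.5) → rotate → (-3.42770,2.59825) → ×s → (-2.48692,1.88512) → (-2.49,1.89)
v6: (-2.5,2.5) → rotate → (-2.56989,-2.42810) → ×s → (-1.86455,-1.76167) → (-1.86,-1.76)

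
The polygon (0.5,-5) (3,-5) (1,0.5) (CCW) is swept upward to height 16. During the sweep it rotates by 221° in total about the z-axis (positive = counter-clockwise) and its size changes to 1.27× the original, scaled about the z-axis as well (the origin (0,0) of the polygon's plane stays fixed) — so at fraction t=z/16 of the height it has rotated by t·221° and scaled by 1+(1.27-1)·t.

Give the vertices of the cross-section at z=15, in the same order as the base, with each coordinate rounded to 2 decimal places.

Cross-section at z=15: (-3.42,5.29) (-6.21,3.86) (-0.83,-1.13)

t = z/height = 15/16 = 0.9375
s = 1 + (scale-1)·z/height = 1 + (1.27-1)·15/16 = 1.253125
θ = twist·z/height = 221°·15/16 = 207.1875° = 3.616104 rad
cos θ = -0.889516, sin θ = -0.456904 (intermediates below are computed at full precision and shown rounded to 5 d.p.)
v1: (0.5,-5) → rotate → (-2.72928,4.21913) → ×s → (-3.42013,5.28710) → (-3.42,5.29)
v2: (3,-5) → rotate → (-4.95307,3.07687) → ×s → (-6.20681,3.85570) → (-6.21,3.86)
v3: (1,0.5) → rotate → (-0.66106,-0.90166) → ×s → (-0.82840,-1.12990) → (-0.83,-1.13)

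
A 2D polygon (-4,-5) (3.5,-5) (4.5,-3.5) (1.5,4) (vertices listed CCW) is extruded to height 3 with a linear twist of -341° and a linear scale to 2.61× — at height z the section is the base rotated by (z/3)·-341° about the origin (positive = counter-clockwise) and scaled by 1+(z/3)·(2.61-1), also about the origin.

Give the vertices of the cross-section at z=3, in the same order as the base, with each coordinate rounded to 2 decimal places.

Cross-section at z=3: (-5.62,-15.74) (12.89,-9.36) (14.08,-4.81) (0.30,11.15)

t = z/height = 3/3 = 1
s = 1 + (scale-1)·z/height = 1 + (2.61-1)·3/3 = 2.610000
θ = twist·z/height = -341°·3/3 = -341.0000° = -5.951573 rad
cos θ = 0.945519, sin θ = 0.325568 (intermediates below are computed at full precision and shown rounded to 5 d.p.)
v1: (-4,-5) → rotate → (-2.15423,-6.02987) → ×s → (-5.62255,-15.73795) → (-5.62,-15.74)
v2: (3.5,-5) → rotate → (4.93716,-3.58810) → ×s → (12.88598,-9.36495) → (12.89,-9.36)
v3: (4.5,-3.5) → rotate → (5.39432,-1.84426) → ×s → (14.07918,-4.81351) → (14.08,-4.81)
v4: (1.5,4) → rotate → (0.11601,4.27043) → ×s → (0.30277,11.14581) → (0.30,11.15)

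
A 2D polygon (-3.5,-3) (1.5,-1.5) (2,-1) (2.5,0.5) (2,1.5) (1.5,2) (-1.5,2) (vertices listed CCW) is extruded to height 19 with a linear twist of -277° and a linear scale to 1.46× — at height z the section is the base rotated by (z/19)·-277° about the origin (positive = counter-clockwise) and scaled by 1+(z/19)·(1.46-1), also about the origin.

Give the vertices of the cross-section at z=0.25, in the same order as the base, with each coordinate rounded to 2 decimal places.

Cross-section at z=0.25: (-3.71,-2.79) (1.41,-1.60) (1.94,-1.13) (2.54,0.34) (2.10,1.38) (1.63,1.91) (-1.38,2.10)

t = z/height = 0.25/19 = 0.0131579
s = 1 + (scale-1)·z/height = 1 + (1.46-1)·0.25/19 = 1.006053
θ = twist·z/height = -277°·0.25/19 = -3.6447° = -0.063613 rad
cos θ = 0.997977, sin θ = -0.063570 (intermediates below are computed at full precision and shown rounded to 5 d.p.)
v1: (-3.5,-3) → rotate → (-3.68363,-2.77144) → ×s → (-3.70593,-2.78821) → (-3.71,-2.79)
v2: (1.5,-1.5) → rotate → (1.40161,-1.59232) → ×s → (1.41009,-1.60196) → (1.41,-1.60)
v3: (2,-1) → rotate → (1.93239,-1.12512) → ×s → (1.94408,-1.13193) → (1.94,-1.13)
v4: (2.5,0.5) → rotate → (2.52673,0.34006) → ×s → (2.54202,0.34212) → (2.54,0.34)
v5: (2,1.5) → rotate → (2.09131,1.36983) → ×s → (2.10397,1.37812) → (2.10,1.38)
v6: (1.5,2) → rotate → (1.62411,1.90060) → ×s → (1.63394,1.91210) → (1.63,1.91)
v7: (-1.5,2) → rotate → (-1.36983,2.09131) → ×s → (-1.37812,2.10397) → (-1.38,2.10)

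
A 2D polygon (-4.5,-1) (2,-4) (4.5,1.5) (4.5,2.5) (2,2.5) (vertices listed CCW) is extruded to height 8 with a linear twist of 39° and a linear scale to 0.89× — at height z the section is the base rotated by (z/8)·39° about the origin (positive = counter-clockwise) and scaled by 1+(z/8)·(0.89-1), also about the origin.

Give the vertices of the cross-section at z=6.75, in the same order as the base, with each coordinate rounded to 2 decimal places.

Cross-section at z=6.75: (-2.93,-2.98) (3.49,-2.06) (2.69,3.36) (2.20,4.12) (0.29,2.89)

t = z/height = 6.75/8 = 0.84375
s = 1 + (scale-1)·z/height = 1 + (0.89-1)·6.75/8 = 0.907188
θ = twist·z/height = 39°·6.75/8 = 32.9063° = 0.574322 rad
cos θ = 0.839561, sin θ = 0.543266 (intermediates below are computed at full precision and shown rounded to 5 d.p.)
v1: (-4.5,-1) → rotate → (-3.23476,-3.28426) → ×s → (-2.93453,-2.97944) → (-2.93,-2.98)
v2: (2,-4) → rotate → (3.85219,-2.27171) → ×s → (3.49465,-2.06087) → (3.49,-2.06)
v3: (4.5,1.5) → rotate → (2.96312,3.70404) → ×s → (2.68811,3.36026) → (2.69,3.36)
v4: (4.5,2.5) → rotate → (2.41986,4.54360) → ×s → (2.19526,4.12190) → (2.20,4.12)
v5: (2,2.5) → rotate → (0.32096,3.18543) → ×s → (0.29117,2.88979) → (0.29,2.89)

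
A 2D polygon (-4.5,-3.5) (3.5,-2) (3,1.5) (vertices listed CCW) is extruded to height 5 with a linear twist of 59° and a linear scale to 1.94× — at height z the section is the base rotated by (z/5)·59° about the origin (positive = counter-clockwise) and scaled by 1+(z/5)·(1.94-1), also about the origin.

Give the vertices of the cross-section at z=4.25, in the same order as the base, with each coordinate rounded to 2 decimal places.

Cross-section at z=4.25: (-0.35,-10.25) (6.80,2.53) (1.39,5.87)

t = z/height = 4.25/5 = 0.85
s = 1 + (scale-1)·z/height = 1 + (1.94-1)·4.25/5 = 1.799000
θ = twist·z/height = 59°·4.25/5 = 50.1500° = 0.875283 rad
cos θ = 0.640780, sin θ = 0.767725 (intermediates below are computed at full precision and shown rounded to 5 d.p.)
v1: (-4.5,-3.5) → rotate → (-0.19647,-5.69749) → ×s → (-0.35346,-10.24979) → (-0.35,-10.25)
v2: (3.5,-2) → rotate → (3.77818,1.40548) → ×s → (6.79694,2.52845) → (6.80,2.53)
v3: (3,1.5) → rotate → (0.77075,3.26434) → ×s → (1.38658,5.87255) → (1.39,5.87)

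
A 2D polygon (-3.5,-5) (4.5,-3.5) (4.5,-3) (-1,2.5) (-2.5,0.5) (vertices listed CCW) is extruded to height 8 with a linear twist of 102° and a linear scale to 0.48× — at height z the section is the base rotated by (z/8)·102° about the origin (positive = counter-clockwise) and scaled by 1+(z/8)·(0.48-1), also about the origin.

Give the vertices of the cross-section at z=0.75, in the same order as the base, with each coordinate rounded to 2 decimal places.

t = z/height = 0.75/8 = 0.09375
s = 1 + (scale-1)·z/height = 1 + (0.48-1)·0.75/8 = 0.951250
θ = twist·z/height = 102°·0.75/8 = 9.5625° = 0.166897 rad
cos θ = 0.986105, sin θ = 0.166123 (intermediates below are computed at full precision and shown rounded to 5 d.p.)
v1: (-3.5,-5) → rotate → (-2.62075,-5.51196) → ×s → (-2.49299,-5.24325) → (-2.49,-5.24)
v2: (4.5,-3.5) → rotate → (5.01890,-2.70381) → ×s → (4.77423,-2.57200) → (4.77,-2.57)
v3: (4.5,-3) → rotate → (4.93584,-2.21076) → ×s → (4.69522,-2.10299) → (4.70,-2.10)
v4: (-1,2.5) → rotate → (-1.40141,2.29914) → ×s → (-1.33309,2.18706) → (-1.33,2.19)
v5: (-2.5,0.5) → rotate → (-2.54832,0.07774) → ×s → (-2.42409,0.07395) → (-2.42,0.07)

Cross-section at z=0.75: (-2.49,-5.24) (4.77,-2.57) (4.70,-2.10) (-1.33,2.19) (-2.42,0.07)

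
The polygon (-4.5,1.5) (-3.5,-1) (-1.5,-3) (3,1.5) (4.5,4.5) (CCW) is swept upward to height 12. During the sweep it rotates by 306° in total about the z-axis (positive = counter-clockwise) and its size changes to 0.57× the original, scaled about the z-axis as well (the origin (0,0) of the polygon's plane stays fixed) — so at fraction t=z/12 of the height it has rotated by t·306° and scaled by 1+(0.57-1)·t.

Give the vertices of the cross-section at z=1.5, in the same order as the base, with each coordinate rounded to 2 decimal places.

t = z/height = 1.5/12 = 0.125
s = 1 + (scale-1)·z/height = 1 + (0.57-1)·1.5/12 = 0.946250
θ = twist·z/height = 306°·1.5/12 = 38.2500° = 0.667588 rad
cos θ = 0.785317, sin θ = 0.619094 (intermediates below are computed at full precision and shown rounded to 5 d.p.)
v1: (-4.5,1.5) → rotate → (-4.46257,-1.60795) → ×s → (-4.22270,-1.52152) → (-4.22,-1.52)
v2: (-3.5,-1) → rotate → (-2.12952,-2.95215) → ×s → (-2.01505,-2.79347) → (-2.02,-2.79)
v3: (-1.5,-3) → rotate → (0.67931,-3.28459) → ×s → (0.64279,-3.10804) → (0.64,-3.11)
v4: (3,1.5) → rotate → (1.42731,3.03526) → ×s → (1.35059,2.87211) → (1.35,2.87)
v5: (4.5,4.5) → rotate → (0.74800,6.31985) → ×s → (0.70780,5.98016) → (0.71,5.98)

Cross-section at z=1.5: (-4.22,-1.52) (-2.02,-2.79) (0.64,-3.11) (1.35,2.87) (0.71,5.98)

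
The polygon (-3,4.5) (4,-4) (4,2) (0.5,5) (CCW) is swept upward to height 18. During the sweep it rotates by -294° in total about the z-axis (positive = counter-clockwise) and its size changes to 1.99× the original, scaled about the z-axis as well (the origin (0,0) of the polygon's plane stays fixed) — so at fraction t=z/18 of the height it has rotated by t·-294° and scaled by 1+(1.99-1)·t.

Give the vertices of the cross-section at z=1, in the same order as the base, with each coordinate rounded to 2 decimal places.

t = z/height = 1/18 = 0.0555556
s = 1 + (scale-1)·z/height = 1 + (1.99-1)·1/18 = 1.055000
θ = twist·z/height = -294°·1/18 = -16.3333° = -0.285070 rad
cos θ = 0.959642, sin θ = -0.281225 (intermediates below are computed at full precision and shown rounded to 5 d.p.)
v1: (-3,4.5) → rotate → (-1.61341,5.16206) → ×s → (-1.70215,5.44598) → (-1.70,5.45)
v2: (4,-4) → rotate → (2.71367,-4.96347) → ×s → (2.86292,-5.23646) → (2.86,-5.24)
v3: (4,2) → rotate → (4.40102,0.79438) → ×s → (4.64307,0.83807) → (4.64,0.84)
v4: (0.5,5) → rotate → (1.88595,4.65760) → ×s → (1.98967,4.91376) → (1.99,4.91)

Cross-section at z=1: (-1.70,5.45) (2.86,-5.24) (4.64,0.84) (1.99,4.91)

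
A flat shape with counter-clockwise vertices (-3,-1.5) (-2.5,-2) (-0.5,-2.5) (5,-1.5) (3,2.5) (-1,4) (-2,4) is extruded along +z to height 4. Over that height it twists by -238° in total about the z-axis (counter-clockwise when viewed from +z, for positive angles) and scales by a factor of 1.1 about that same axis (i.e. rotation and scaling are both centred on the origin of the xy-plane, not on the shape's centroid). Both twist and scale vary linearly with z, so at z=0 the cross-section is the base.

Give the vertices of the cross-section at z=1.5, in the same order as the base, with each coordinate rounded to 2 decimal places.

t = z/height = 1.5/4 = 0.375
s = 1 + (scale-1)·z/height = 1 + (1.1-1)·1.5/4 = 1.037500
θ = twist·z/height = -238°·1.5/4 = -89.2500° = -1.557706 rad
cos θ = 0.013090, sin θ = -0.999914 (intermediates below are computed at full precision and shown rounded to 5 d.p.)
v1: (-3,-1.5) → rotate → (-1.53914,2.98011) → ×s → (-1.59686,3.09186) → (-1.60,3.09)
v2: (-2.5,-2) → rotate → (-2.03255,2.47361) → ×s → (-2.10877,2.56637) → (-2.11,2.57)
v3: (-0.5,-2.5) → rotate → (-2.50633,0.46723) → ×s → (-2.60032,0.48475) → (-2.60,0.48)
v4: (5,-1.5) → rotate → (-1.43442,-5.01921) → ×s → (-1.48821,-5.20743) → (-1.49,-5.21)
v5: (3,2.5) → rotate → (2.53905,-2.96702) → ×s → (2.63427,-3.07828) → (2.63,-3.08)
v6: (-1,4) → rotate → (3.98657,1.05227) → ×s → (4.13606,1.09173) → (4.14,1.09)
v7: (-2,4) → rotate → (3.97348,2.05219) → ×s → (4.12248,2.12914) → (4.12,2.13)

Cross-section at z=1.5: (-1.60,3.09) (-2.11,2.57) (-2.60,0.48) (-1.49,-5.21) (2.63,-3.08) (4.14,1.09) (4.12,2.13)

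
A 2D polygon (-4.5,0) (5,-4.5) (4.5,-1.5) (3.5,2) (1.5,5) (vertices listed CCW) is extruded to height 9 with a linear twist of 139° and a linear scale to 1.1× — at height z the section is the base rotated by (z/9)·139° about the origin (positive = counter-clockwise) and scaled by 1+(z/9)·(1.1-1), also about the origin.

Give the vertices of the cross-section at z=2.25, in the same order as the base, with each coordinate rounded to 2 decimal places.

Cross-section at z=2.25: (-3.79,-2.63) (6.84,-0.87) (4.67,1.37) (1.78,3.73) (-1.66,5.09)

t = z/height = 2.25/9 = 0.25
s = 1 + (scale-1)·z/height = 1 + (1.1-1)·2.25/9 = 1.025000
θ = twist·z/height = 139°·2.25/9 = 34.7500° = 0.606502 rad
cos θ = 0.821647, sin θ = 0.569997 (intermediates below are computed at full precision and shown rounded to 5 d.p.)
v1: (-4.5,0) → rotate → (-3.69741,-2.56499) → ×s → (-3.78985,-2.62911) → (-3.79,-2.63)
v2: (5,-4.5) → rotate → (6.67322,-0.84743) → ×s → (6.84005,-0.86861) → (6.84,-0.87)
v3: (4.5,-1.5) → rotate → (4.55241,1.33252) → ×s → (4.66622,1.36583) → (4.67,1.37)
v4: (3.5,2) → rotate → (1.73577,3.63828) → ×s → (1.77917,3.72924) → (1.78,3.73)
v5: (1.5,5) → rotate → (-1.61751,4.96323) → ×s → (-1.65795,5.08731) → (-1.66,5.09)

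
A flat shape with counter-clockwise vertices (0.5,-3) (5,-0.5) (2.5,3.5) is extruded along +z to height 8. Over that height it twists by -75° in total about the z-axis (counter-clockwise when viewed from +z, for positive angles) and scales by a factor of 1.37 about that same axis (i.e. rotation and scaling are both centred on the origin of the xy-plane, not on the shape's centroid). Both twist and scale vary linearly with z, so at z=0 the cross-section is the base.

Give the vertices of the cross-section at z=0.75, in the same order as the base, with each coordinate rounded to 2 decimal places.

t = z/height = 0.75/8 = 0.09375
s = 1 + (scale-1)·z/height = 1 + (1.37-1)·0.75/8 = 1.034688
θ = twist·z/height = -75°·0.75/8 = -7.0313° = -0.122718 rad
cos θ = 0.992480, sin θ = -0.122411 (intermediates below are computed at full precision and shown rounded to 5 d.p.)
v1: (0.5,-3) → rotate → (0.12901,-3.03864) → ×s → (0.13348,-3.14405) → (0.13,-3.14)
v2: (5,-0.5) → rotate → (4.90119,-1.10829) → ×s → (5.07120,-1.14674) → (5.07,-1.15)
v3: (2.5,3.5) → rotate → (2.90964,3.16765) → ×s → (3.01056,3.27753) → (3.01,3.28)

Cross-section at z=0.75: (0.13,-3.14) (5.07,-1.15) (3.01,3.28)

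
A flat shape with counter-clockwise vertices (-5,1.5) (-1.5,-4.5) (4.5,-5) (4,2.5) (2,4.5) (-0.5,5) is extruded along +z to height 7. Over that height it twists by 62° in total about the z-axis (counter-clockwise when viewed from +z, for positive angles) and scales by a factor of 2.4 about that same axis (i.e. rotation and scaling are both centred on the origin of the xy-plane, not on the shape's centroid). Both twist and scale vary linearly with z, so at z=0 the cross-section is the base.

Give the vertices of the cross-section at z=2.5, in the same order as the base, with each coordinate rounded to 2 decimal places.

t = z/height = 2.5/7 = 0.357143
s = 1 + (scale-1)·z/height = 1 + (2.4-1)·2.5/7 = 1.500000
θ = twist·z/height = 62°·2.5/7 = 22.1429° = 0.386466 rad
cos θ = 0.926247, sin θ = 0.376917 (intermediates below are computed at full precision and shown rounded to 5 d.p.)
v1: (-5,1.5) → rotate → (-5.19661,-0.49522) → ×s → (-7.79492,-0.74282) → (-7.79,-0.74)
v2: (-1.5,-4.5) → rotate → (0.30676,-4.73349) → ×s → (0.46014,-7.10023) → (0.46,-7.10)
v3: (4.5,-5) → rotate → (6.05270,-2.93511) → ×s → (9.07905,-4.40266) → (9.08,-4.40)
v4: (4,2.5) → rotate → (2.76269,3.82329) → ×s → (4.14404,5.73493) → (4.14,5.73)
v5: (2,4.5) → rotate → (0.15637,4.92195) → ×s → (0.23455,7.38292) → (0.23,7.38)
v6: (-0.5,5) → rotate → (-2.34771,4.44278) → ×s → (-3.52156,6.66416) → (-3.52,6.66)

Cross-section at z=2.5: (-7.79,-0.74) (0.46,-7.10) (9.08,-4.40) (4.14,5.73) (0.23,7.38) (-3.52,6.66)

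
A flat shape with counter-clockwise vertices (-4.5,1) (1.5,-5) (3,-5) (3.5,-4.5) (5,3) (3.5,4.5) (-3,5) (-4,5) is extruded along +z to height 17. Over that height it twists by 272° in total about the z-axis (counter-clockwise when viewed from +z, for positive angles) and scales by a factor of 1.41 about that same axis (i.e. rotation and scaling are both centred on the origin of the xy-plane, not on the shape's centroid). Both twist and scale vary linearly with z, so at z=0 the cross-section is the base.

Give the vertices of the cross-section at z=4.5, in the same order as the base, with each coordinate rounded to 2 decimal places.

Cross-section at z=4.5: (-2.60,-4.40) (5.79,-0.13) (6.30,1.45) (5.94,2.15) (-1.45,6.30) (-3.55,5.23) (-6.30,-1.45) (-6.64,-2.50)

t = z/height = 4.5/17 = 0.264706
s = 1 + (scale-1)·z/height = 1 + (1.41-1)·4.5/17 = 1.108529
θ = twist·z/height = 272°·4.5/17 = 72.0000° = 1.256637 rad
cos θ = 0.309017, sin θ = 0.951057 (intermediates below are computed at full precision and shown rounded to 5 d.p.)
v1: (-4.5,1) → rotate → (-2.34163,-3.97074) → ×s → (-2.59577,-4.40168) → (-2.60,-4.40)
v2: (1.5,-5) → rotate → (5.21881,-0.11850) → ×s → (5.78520,-0.13136) → (5.79,-0.13)
v3: (3,-5) → rotate → (5.68233,1.30808) → ×s → (6.29903,1.45005) → (6.30,1.45)
v4: (3.5,-4.5) → rotate → (5.36131,1.93812) → ×s → (5.94317,2.14846) → (5.94,2.15)
v5: (5,3) → rotate → (-1.30808,5.68233) → ×s → (-1.45005,6.29903) → (-1.45,6.30)
v6: (3.5,4.5) → rotate → (-3.19819,4.71927) → ×s → (-3.54529,5.23145) → (-3.55,5.23)
v7: (-3,5) → rotate → (-5.68233,-1.30808) → ×s → (-6.29903,-1.45005) → (-6.30,-1.45)
v8: (-4,5) → rotate → (-5.99135,-2.25914) → ×s → (-6.64159,-2.50432) → (-6.64,-2.50)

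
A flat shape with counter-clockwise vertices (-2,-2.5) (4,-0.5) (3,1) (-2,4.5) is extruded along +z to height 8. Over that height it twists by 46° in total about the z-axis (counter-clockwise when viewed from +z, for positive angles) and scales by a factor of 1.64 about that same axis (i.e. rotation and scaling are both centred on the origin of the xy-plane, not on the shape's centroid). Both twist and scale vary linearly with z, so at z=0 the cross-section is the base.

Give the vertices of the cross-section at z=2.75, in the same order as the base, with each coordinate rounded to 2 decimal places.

Cross-section at z=2.75: (-1.52,-3.60) (4.86,0.74) (3.19,2.17) (-3.84,4.62)

t = z/height = 2.75/8 = 0.34375
s = 1 + (scale-1)·z/height = 1 + (1.64-1)·2.75/8 = 1.220000
θ = twist·z/height = 46°·2.75/8 = 15.8125° = 0.275980 rad
cos θ = 0.962159, sin θ = 0.272490 (intermediates below are computed at full precision and shown rounded to 5 d.p.)
v1: (-2,-2.5) → rotate → (-1.24309,-2.95038) → ×s → (-1.51657,-3.59946) → (-1.52,-3.60)
v2: (4,-0.5) → rotate → (3.98488,0.60888) → ×s → (4.86155,0.74284) → (4.86,0.74)
v3: (3,1) → rotate → (2.61399,1.77963) → ×s → (3.18906,2.17115) → (3.19,2.17)
v4: (-2,4.5) → rotate → (-3.15052,3.78473) → ×s → (-3.84364,4.61737) → (-3.84,4.62)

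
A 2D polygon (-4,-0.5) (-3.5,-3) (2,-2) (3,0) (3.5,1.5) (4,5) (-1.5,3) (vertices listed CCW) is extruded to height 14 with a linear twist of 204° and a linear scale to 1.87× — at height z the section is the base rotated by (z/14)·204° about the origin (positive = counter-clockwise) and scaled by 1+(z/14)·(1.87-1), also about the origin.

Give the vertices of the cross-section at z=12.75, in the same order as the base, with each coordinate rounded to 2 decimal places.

Cross-section at z=12.75: (7.04,1.61) (5.70,5.98) (-3.93,3.21) (-5.35,-0.54) (-5.97,-3.31) (-6.23,-9.64) (3.22,-5.08)

t = z/height = 12.75/14 = 0.910714
s = 1 + (scale-1)·z/height = 1 + (1.87-1)·12.75/14 = 1.792321
θ = twist·z/height = 204°·12.75/14 = 185.7857° = 3.242572 rad
cos θ = -0.994906, sin θ = -0.100808 (intermediates below are computed at full precision and shown rounded to 5 d.p.)
v1: (-4,-0.5) → rotate → (3.92922,0.90069) → ×s → (7.04242,1.61432) → (7.04,1.61)
v2: (-3.5,-3) → rotate → (3.17975,3.33755) → ×s → (5.69913,5.98196) → (5.70,5.98)
v3: (2,-2) → rotate → (-2.19143,1.78820) → ×s → (-3.92774,3.20502) → (-3.93,3.21)
v4: (3,0) → rotate → (-2.98472,-0.30242) → ×s → (-5.34957,-0.54204) → (-5.35,-0.54)
v5: (3.5,1.5) → rotate → (-3.33096,-1.84519) → ×s → (-5.97015,-3.30717) → (-5.97,-3.31)
v6: (4,5) → rotate → (-3.47558,-5.37776) → ×s → (-6.22936,-9.63868) → (-6.23,-9.64)
v7: (-1.5,3) → rotate → (1.79478,-2.83351) → ×s → (3.21683,-5.07855) → (3.22,-5.08)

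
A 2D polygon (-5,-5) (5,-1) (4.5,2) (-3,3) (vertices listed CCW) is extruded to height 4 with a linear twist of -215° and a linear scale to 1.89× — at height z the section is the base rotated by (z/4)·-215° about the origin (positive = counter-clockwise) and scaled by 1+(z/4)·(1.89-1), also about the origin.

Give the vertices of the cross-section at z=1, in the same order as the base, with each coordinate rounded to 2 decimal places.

Cross-section at z=1: (-8.54,1.32) (2.63,-5.65) (5.22,-2.99) (0.79,5.13)

t = z/height = 1/4 = 0.25
s = 1 + (scale-1)·z/height = 1 + (1.89-1)·1/4 = 1.222500
θ = twist·z/height = -215°·1/4 = -53.7500° = -0.938114 rad
cos θ = 0.591310, sin θ = -0.806445 (intermediates below are computed at full precision and shown rounded to 5 d.p.)
v1: (-5,-5) → rotate → (-6.98877,1.07567) → ×s → (-8.54377,1.31501) → (-8.54,1.32)
v2: (5,-1) → rotate → (2.15010,-4.62353) → ×s → (2.62850,-5.65227) → (2.63,-5.65)
v3: (4.5,2) → rotate → (4.27378,-2.44638) → ×s → (5.22470,-2.99070) → (5.22,-2.99)
v4: (-3,3) → rotate → (0.64540,4.19326) → ×s → (0.78901,5.12626) → (0.79,5.13)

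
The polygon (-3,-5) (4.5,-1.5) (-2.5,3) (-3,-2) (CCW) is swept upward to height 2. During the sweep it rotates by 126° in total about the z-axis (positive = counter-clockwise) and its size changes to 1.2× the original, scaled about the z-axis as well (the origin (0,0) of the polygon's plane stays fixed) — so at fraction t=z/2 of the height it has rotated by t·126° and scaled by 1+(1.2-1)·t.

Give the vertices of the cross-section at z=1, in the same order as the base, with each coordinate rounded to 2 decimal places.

Cross-section at z=1: (3.40,-5.44) (3.72,3.66) (-4.19,-0.95) (0.46,-3.94)

t = z/height = 1/2 = 0.5
s = 1 + (scale-1)·z/height = 1 + (1.2-1)·1/2 = 1.100000
θ = twist·z/height = 126°·1/2 = 63.0000° = 1.099557 rad
cos θ = 0.453990, sin θ = 0.891007 (intermediates below are computed at full precision and shown rounded to 5 d.p.)
v1: (-3,-5) → rotate → (3.09306,-4.94297) → ×s → (3.40237,-5.43727) → (3.40,-5.44)
v2: (4.5,-1.5) → rotate → (3.37947,3.32854) → ×s → (3.71741,3.66140) → (3.72,3.66)
v3: (-2.5,3) → rotate → (-3.80800,-0.86554) → ×s → (-4.18880,-0.95210) → (-4.19,-0.95)
v4: (-3,-2) → rotate → (0.42004,-3.58100) → ×s → (0.46205,-3.93910) → (0.46,-3.94)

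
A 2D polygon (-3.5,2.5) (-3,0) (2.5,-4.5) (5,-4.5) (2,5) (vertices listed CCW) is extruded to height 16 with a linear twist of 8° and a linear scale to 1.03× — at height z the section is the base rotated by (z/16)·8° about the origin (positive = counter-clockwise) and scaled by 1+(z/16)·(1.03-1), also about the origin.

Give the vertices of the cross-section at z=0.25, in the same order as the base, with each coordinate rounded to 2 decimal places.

t = z/height = 0.25/16 = 0.015625
s = 1 + (scale-1)·z/height = 1 + (1.03-1)·0.25/16 = 1.000469
θ = twist·z/height = 8°·0.25/16 = 0.1250° = 0.002182 rad
cos θ = 0.999998, sin θ = 0.002182 (intermediates below are computed at full precision and shown rounded to 5 d.p.)
v1: (-3.5,2.5) → rotate → (-3.50545,2.49236) → ×s → (-3.50709,2.49353) → (-3.51,2.49)
v2: (-3,0) → rotate → (-2.99999,-0.00654) → ×s → (-3.00140,-0.00655) → (-3.00,-0.01)
v3: (2.5,-4.5) → rotate → (2.50981,-4.49454) → ×s → (2.51099,-4.49664) → (2.51,-4.50)
v4: (5,-4.5) → rotate → (5.00981,-4.48908) → ×s → (5.01215,-4.49119) → (5.01,-4.49)
v5: (2,5) → rotate → (1.98909,5.00435) → ×s → (1.99002,5.00670) → (1.99,5.01)

Cross-section at z=0.25: (-3.51,2.49) (-3.00,-0.01) (2.51,-4.50) (5.01,-4.49) (1.99,5.01)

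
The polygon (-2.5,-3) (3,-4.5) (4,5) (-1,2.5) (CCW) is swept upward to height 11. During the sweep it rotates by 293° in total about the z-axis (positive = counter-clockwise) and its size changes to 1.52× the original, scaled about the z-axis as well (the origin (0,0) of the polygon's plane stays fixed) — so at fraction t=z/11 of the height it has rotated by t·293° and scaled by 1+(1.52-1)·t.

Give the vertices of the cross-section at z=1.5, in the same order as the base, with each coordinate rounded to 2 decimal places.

Cross-section at z=1.5: (0.01,-4.18) (5.56,-1.63) (-0.15,6.86) (-2.54,1.36)

t = z/height = 1.5/11 = 0.136364
s = 1 + (scale-1)·z/height = 1 + (1.52-1)·1.5/11 = 1.070909
θ = twist·z/height = 293°·1.5/11 = 39.9545° = 0.697338 rad
cos θ = 0.766554, sin θ = 0.642180 (intermediates below are computed at full precision and shown rounded to 5 d.p.)
v1: (-2.5,-3) → rotate → (0.01015,-3.90511) → ×s → (0.01087,-4.18202) → (0.01,-4.18)
v2: (3,-4.5) → rotate → (5.18947,-1.52295) → ×s → (5.55745,-1.63095) → (5.56,-1.63)
v3: (4,5) → rotate → (-0.14468,6.40149) → ×s → (-0.15494,6.85541) → (-0.15,6.86)
v4: (-1,2.5) → rotate → (-2.37200,1.27421) → ×s → (-2.54020,1.36456) → (-2.54,1.36)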